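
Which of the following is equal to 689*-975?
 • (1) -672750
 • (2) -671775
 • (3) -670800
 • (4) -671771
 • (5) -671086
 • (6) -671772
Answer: 2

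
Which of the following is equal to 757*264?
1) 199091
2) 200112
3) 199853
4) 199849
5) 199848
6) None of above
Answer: 5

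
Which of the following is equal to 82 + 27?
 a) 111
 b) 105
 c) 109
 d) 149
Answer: c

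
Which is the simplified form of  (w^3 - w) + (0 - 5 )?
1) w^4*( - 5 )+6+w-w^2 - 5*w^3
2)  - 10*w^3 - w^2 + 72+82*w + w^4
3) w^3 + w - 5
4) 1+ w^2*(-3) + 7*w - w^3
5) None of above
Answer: 5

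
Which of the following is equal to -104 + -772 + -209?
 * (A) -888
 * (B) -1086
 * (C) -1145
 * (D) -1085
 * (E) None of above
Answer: D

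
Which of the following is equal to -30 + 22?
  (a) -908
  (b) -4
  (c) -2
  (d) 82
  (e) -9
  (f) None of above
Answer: f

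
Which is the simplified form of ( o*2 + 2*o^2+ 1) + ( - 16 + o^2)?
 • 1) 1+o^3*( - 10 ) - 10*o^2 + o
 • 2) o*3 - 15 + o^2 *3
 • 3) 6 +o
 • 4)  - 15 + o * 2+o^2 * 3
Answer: 4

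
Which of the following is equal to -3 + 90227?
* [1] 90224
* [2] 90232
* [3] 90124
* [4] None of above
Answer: 1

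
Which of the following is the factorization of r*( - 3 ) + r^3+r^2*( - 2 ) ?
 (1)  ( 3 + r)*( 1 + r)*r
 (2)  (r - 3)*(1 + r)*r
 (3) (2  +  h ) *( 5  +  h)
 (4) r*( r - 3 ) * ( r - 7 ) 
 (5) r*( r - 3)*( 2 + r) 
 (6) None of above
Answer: 2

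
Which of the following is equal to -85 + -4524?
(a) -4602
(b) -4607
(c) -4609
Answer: c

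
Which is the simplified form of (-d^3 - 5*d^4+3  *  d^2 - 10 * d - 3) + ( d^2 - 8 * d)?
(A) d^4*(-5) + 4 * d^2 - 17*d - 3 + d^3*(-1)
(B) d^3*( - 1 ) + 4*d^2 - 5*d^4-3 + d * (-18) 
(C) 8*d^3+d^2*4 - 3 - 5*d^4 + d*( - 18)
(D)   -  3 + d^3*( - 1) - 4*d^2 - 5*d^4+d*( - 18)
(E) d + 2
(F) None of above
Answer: B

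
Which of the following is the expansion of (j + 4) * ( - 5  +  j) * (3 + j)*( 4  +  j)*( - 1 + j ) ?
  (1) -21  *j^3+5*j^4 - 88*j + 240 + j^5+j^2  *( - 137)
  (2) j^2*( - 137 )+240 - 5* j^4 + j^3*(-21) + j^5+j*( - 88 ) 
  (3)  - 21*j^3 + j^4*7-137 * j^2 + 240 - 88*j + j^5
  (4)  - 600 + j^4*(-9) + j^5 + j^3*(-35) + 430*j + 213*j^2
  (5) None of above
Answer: 1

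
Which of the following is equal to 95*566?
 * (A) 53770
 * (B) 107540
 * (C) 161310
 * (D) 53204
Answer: A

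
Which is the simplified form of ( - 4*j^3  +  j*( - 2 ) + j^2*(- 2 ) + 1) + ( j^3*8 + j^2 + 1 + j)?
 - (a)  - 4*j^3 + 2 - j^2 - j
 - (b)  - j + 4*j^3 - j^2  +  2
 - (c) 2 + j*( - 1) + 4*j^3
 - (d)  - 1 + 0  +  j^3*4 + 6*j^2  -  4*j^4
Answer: b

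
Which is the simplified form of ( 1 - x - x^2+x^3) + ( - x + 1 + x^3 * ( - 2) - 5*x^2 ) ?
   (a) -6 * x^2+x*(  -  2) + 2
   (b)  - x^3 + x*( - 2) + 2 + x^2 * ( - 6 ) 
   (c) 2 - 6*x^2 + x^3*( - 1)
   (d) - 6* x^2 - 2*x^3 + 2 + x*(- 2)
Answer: b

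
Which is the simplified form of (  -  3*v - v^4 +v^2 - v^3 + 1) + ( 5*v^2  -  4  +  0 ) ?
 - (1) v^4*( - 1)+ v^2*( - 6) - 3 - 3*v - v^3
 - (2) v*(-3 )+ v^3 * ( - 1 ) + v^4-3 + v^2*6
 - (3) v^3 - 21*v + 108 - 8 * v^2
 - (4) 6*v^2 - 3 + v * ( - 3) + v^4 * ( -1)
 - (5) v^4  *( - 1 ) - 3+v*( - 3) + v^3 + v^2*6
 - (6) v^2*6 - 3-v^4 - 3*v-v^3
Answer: 6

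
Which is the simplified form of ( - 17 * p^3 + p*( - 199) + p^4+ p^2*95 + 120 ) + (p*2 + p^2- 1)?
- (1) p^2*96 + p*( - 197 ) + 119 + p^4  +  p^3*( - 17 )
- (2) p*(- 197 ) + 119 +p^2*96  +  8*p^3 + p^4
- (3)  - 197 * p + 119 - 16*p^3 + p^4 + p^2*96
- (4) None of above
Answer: 1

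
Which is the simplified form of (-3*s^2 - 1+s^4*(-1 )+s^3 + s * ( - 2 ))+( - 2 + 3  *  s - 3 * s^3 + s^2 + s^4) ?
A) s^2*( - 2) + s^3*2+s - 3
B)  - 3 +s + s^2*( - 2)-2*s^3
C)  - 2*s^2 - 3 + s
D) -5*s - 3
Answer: B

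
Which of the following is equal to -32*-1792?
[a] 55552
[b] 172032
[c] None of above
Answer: c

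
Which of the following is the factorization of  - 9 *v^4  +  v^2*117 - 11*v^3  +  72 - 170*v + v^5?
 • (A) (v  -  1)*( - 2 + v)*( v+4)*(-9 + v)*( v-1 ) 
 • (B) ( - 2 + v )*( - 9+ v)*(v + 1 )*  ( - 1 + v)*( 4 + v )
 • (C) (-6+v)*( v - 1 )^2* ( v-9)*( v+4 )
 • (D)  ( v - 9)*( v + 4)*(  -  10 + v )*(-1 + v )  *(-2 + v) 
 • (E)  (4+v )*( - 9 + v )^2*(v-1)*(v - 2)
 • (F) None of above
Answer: A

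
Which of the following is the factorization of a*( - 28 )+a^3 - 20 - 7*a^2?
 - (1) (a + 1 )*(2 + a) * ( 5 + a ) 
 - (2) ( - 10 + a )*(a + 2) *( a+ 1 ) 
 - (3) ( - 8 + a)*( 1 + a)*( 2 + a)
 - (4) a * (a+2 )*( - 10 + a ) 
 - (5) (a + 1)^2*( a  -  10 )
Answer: 2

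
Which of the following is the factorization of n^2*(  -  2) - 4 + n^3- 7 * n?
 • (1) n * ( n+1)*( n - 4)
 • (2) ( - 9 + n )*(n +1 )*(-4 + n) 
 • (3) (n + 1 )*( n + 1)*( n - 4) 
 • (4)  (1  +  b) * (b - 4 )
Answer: 3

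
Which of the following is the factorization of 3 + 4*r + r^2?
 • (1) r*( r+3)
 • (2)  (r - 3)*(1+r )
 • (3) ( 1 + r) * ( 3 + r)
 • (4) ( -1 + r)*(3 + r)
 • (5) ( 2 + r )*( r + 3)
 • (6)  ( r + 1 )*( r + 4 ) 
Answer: 3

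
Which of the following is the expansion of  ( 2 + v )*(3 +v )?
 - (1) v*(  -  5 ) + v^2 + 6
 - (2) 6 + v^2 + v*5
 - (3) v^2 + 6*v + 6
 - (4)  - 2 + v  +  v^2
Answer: 2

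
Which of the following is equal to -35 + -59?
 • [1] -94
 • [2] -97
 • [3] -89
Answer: 1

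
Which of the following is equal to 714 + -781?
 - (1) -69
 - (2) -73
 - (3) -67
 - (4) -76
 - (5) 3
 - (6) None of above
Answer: 3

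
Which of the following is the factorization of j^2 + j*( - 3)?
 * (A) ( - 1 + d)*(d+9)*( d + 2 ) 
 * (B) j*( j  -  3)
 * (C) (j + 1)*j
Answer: B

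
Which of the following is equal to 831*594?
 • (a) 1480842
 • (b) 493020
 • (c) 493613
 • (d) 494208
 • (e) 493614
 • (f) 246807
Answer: e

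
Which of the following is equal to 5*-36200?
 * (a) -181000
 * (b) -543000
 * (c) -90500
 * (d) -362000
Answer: a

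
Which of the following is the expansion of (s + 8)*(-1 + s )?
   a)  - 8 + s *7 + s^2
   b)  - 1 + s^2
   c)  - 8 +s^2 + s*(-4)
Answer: a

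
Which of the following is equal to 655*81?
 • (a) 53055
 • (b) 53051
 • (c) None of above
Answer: a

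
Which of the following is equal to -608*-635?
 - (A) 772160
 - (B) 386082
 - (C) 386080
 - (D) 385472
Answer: C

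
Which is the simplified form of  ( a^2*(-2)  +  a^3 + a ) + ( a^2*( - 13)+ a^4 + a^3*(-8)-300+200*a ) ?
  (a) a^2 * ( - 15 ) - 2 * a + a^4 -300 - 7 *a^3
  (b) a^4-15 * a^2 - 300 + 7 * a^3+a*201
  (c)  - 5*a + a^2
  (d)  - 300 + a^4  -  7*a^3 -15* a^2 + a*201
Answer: d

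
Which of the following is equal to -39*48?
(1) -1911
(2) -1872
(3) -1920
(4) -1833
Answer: 2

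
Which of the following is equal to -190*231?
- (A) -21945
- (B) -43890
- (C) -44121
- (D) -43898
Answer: B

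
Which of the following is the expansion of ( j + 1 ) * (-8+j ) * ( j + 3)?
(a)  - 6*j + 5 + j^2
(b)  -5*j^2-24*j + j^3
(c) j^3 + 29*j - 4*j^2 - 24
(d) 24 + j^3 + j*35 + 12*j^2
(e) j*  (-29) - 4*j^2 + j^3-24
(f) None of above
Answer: e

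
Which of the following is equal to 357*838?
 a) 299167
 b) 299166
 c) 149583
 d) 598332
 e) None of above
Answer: b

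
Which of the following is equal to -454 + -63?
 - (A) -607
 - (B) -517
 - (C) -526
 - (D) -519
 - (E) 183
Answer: B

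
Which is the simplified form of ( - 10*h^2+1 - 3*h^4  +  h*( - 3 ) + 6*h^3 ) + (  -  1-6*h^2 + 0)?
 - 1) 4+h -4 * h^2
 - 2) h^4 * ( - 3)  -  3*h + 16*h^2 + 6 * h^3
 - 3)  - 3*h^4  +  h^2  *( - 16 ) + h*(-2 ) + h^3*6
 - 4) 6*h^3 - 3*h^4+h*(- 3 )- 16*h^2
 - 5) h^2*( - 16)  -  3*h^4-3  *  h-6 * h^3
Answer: 4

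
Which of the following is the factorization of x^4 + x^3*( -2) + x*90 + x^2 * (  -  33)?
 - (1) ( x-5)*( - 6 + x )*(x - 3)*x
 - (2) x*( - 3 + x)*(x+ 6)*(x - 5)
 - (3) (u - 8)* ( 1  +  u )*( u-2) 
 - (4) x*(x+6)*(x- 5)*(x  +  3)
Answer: 2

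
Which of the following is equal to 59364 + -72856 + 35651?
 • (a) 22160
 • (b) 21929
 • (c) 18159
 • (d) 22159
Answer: d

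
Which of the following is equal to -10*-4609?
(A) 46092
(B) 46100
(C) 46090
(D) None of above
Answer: C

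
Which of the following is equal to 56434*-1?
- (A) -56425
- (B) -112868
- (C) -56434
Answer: C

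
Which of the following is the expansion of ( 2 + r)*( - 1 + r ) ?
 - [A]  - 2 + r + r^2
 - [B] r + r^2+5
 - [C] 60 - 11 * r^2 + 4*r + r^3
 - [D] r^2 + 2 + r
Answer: A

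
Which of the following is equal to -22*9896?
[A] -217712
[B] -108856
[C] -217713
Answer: A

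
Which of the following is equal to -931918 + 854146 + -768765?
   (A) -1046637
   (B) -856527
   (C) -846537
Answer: C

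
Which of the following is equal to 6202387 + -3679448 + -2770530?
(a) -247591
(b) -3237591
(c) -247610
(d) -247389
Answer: a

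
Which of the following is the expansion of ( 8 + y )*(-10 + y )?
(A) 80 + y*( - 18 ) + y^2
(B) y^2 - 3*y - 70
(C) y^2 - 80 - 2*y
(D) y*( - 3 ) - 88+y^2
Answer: C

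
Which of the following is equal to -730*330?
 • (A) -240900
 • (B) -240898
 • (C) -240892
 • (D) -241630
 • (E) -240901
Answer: A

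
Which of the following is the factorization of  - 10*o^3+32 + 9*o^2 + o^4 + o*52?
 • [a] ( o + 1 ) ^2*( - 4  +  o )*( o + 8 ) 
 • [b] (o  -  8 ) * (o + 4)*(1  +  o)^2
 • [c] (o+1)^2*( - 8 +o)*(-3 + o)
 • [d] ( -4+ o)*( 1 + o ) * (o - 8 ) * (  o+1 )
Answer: d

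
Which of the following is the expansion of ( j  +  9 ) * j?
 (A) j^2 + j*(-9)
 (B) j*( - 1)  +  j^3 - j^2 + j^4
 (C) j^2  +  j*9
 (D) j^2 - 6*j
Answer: C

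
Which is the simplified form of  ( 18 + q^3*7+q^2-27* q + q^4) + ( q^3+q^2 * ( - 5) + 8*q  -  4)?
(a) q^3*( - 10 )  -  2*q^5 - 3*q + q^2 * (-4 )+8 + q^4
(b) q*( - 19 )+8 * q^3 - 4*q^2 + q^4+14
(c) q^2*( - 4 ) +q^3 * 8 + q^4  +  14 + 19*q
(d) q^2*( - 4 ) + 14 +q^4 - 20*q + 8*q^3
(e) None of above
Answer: b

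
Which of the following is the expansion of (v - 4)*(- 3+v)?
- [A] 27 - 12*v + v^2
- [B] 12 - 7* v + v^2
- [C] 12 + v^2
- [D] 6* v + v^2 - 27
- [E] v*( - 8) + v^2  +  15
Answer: B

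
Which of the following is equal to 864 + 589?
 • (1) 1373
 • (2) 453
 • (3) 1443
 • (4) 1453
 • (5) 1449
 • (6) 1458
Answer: 4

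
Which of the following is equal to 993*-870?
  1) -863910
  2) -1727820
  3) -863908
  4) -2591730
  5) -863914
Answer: 1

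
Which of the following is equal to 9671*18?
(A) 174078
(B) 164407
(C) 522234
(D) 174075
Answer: A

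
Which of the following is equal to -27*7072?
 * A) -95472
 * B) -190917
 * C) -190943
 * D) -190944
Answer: D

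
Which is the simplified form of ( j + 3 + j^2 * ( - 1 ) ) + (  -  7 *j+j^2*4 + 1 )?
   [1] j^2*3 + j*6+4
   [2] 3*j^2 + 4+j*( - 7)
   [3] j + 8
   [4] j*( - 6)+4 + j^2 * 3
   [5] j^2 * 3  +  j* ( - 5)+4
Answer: 4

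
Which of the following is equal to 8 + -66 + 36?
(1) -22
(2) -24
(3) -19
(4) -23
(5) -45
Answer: 1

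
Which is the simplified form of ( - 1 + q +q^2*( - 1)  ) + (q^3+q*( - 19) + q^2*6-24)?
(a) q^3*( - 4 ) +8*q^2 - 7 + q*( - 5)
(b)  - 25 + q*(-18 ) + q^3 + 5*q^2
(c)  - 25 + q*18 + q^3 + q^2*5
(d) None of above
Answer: b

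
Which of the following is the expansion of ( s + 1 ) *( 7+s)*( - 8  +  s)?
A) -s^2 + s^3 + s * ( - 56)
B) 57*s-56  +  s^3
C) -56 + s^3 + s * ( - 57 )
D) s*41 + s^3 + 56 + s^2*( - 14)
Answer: C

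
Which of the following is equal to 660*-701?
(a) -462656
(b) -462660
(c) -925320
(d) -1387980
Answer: b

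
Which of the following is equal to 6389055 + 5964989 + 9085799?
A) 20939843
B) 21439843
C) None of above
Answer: B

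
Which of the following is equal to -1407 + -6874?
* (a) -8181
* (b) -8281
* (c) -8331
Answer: b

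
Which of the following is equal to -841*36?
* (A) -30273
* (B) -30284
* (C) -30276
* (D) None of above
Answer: C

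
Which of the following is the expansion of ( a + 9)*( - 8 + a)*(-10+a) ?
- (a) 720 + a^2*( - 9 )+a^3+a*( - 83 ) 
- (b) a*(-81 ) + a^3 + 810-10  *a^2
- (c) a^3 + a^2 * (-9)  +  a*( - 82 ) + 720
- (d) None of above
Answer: c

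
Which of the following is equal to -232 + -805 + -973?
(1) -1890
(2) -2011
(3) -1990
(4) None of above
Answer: 4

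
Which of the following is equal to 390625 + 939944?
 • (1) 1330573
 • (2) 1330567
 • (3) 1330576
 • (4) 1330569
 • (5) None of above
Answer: 4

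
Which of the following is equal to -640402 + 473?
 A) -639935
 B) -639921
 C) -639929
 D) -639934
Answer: C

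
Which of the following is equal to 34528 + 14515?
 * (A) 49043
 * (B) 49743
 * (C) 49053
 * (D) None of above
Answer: A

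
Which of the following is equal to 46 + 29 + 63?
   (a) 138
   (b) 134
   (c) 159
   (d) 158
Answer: a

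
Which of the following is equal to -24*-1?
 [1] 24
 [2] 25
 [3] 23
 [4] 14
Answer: 1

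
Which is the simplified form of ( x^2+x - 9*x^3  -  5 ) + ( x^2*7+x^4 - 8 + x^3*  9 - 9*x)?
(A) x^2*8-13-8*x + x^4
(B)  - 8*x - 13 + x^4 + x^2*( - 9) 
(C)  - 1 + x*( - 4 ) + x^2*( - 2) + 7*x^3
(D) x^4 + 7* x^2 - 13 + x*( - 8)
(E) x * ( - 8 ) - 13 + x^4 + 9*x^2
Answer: A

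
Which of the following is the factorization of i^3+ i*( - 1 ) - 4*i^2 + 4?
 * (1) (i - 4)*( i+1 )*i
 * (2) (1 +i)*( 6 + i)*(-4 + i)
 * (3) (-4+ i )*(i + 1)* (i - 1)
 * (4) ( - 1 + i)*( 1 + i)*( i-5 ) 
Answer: 3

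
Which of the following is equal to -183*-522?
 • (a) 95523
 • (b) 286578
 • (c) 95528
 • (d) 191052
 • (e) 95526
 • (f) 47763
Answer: e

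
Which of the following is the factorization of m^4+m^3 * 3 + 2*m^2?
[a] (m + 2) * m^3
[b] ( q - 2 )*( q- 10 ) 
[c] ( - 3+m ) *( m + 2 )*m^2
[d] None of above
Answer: d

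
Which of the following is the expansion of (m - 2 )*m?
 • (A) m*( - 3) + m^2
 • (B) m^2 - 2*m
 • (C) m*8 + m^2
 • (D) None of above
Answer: B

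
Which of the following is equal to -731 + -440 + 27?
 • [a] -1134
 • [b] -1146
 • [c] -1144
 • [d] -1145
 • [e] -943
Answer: c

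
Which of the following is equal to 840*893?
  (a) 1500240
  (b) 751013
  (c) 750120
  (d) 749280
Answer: c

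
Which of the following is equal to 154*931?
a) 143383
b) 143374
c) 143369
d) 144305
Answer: b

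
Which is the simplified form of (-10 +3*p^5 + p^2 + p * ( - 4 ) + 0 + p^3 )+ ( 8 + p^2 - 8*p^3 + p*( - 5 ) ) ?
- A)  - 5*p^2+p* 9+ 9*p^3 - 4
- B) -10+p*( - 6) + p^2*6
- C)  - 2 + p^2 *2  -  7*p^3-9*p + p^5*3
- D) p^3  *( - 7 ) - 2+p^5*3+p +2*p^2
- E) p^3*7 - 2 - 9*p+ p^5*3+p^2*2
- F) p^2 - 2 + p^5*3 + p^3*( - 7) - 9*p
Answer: C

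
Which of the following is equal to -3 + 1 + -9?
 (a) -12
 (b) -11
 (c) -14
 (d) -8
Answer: b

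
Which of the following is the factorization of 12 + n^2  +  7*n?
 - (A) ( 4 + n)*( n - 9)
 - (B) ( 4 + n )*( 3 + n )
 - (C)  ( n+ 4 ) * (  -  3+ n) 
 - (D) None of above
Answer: B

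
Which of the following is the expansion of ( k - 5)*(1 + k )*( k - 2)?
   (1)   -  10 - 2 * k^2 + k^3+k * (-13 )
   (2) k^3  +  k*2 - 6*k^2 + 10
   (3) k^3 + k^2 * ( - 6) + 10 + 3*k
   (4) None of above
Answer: 3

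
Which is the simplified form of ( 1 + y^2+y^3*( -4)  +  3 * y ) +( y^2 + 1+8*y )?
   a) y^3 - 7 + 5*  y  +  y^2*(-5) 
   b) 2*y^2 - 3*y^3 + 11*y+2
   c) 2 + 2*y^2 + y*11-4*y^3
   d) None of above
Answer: c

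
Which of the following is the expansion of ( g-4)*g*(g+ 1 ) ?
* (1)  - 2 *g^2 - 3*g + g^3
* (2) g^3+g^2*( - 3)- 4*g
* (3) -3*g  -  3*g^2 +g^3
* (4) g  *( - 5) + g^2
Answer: 2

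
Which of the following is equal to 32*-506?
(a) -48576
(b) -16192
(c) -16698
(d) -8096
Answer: b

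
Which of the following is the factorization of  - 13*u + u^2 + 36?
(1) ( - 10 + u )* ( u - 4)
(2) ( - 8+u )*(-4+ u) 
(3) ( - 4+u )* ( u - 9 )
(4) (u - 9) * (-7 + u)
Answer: 3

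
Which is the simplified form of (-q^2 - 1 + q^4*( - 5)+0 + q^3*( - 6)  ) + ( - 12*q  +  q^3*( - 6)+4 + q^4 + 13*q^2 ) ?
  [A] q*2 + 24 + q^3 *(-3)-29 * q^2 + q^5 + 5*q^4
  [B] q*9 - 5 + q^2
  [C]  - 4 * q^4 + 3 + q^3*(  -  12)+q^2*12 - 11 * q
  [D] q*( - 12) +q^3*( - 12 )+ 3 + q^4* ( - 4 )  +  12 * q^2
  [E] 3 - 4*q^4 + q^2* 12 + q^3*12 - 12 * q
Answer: D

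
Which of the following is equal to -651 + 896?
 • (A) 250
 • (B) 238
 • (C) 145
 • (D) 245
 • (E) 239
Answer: D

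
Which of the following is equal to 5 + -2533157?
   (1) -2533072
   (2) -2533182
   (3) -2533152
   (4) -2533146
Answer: 3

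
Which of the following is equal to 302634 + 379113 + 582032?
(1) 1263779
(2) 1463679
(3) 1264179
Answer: 1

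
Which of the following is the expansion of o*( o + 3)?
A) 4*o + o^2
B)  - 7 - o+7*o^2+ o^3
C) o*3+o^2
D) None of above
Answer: C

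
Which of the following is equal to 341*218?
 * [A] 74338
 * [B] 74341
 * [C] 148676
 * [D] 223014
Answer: A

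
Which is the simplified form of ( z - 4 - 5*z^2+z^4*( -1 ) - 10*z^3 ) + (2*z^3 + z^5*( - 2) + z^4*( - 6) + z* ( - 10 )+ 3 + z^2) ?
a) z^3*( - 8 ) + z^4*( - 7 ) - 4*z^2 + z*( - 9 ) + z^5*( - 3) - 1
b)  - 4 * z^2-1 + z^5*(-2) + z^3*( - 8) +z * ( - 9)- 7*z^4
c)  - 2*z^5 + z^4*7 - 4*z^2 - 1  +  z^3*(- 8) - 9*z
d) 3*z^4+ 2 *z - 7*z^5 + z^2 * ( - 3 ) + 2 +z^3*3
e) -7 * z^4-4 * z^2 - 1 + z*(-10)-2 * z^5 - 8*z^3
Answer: b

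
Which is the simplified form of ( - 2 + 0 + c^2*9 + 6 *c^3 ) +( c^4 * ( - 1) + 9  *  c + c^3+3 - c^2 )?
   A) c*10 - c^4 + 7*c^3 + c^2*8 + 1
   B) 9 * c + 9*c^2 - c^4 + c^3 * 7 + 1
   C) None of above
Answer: C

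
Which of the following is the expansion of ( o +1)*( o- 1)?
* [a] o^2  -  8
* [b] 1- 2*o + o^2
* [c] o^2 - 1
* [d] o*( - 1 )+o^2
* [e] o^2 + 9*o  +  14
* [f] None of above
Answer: c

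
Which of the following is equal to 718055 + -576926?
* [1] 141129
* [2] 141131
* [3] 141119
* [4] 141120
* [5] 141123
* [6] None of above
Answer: 1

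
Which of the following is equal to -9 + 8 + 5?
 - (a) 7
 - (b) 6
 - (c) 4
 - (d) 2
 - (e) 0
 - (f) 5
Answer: c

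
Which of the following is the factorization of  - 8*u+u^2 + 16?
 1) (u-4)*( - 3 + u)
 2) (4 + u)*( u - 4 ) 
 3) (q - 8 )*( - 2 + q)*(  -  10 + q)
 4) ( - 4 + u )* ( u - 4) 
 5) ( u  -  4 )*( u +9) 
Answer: 4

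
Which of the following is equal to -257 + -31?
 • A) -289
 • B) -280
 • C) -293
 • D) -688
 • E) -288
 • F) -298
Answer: E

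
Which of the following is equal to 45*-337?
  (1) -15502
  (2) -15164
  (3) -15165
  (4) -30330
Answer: 3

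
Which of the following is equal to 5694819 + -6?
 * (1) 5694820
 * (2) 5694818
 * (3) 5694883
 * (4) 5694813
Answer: 4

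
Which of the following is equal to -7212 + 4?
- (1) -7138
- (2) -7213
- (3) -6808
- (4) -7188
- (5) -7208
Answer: 5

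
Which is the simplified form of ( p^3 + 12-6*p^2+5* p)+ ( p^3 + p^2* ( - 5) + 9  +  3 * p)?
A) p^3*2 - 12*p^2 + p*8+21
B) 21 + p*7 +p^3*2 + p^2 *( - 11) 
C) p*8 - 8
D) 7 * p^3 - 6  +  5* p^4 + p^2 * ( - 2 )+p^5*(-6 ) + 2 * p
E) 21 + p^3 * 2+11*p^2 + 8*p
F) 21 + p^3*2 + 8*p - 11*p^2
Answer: F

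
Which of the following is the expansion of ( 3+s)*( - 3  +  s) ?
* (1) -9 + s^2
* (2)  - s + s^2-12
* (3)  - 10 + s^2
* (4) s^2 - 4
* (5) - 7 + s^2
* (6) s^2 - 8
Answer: 1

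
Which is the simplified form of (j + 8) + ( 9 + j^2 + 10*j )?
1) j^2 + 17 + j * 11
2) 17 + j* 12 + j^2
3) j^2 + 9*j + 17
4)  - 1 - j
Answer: 1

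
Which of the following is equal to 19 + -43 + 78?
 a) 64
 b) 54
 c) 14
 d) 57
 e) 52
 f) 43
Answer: b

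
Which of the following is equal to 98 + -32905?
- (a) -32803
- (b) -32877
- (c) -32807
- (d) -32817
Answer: c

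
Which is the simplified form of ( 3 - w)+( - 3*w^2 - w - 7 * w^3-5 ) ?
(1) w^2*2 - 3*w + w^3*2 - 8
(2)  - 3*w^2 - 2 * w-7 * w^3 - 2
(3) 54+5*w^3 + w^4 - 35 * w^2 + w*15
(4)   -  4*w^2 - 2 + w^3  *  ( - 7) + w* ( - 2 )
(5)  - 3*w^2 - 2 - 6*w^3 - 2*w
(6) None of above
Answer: 2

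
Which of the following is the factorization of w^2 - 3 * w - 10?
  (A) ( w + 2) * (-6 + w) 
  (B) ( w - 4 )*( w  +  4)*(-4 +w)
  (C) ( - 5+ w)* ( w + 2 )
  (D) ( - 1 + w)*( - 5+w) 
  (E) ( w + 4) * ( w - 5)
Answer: C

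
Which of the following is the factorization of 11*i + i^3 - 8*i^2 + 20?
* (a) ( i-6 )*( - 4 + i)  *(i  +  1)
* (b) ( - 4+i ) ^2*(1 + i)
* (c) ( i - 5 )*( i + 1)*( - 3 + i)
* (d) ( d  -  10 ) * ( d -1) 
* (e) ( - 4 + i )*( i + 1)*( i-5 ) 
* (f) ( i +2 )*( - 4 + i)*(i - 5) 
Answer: e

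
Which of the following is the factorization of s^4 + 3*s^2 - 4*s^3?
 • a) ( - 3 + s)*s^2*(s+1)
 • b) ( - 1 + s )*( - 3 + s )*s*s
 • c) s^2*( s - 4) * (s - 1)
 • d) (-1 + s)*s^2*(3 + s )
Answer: b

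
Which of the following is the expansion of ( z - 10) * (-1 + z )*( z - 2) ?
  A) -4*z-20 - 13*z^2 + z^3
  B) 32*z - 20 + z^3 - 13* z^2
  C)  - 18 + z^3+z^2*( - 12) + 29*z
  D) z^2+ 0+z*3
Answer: B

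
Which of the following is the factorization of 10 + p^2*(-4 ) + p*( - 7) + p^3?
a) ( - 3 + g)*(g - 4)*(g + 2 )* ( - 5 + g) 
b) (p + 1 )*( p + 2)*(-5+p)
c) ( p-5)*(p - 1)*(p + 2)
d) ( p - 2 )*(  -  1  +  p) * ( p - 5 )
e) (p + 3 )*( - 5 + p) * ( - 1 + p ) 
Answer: c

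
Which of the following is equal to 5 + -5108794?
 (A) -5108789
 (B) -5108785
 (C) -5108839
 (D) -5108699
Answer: A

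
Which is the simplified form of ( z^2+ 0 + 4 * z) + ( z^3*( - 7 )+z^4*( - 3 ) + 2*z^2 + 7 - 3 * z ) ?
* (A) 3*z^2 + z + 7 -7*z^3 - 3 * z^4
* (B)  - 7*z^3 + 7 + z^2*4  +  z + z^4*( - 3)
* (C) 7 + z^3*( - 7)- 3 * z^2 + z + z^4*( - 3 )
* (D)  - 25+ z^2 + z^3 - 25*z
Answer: A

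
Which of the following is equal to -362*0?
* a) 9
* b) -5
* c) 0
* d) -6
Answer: c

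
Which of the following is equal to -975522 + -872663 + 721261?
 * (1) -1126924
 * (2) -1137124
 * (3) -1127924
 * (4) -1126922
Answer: 1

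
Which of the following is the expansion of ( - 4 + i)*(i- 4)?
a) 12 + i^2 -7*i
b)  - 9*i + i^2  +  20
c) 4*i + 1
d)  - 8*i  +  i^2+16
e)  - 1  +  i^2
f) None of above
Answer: d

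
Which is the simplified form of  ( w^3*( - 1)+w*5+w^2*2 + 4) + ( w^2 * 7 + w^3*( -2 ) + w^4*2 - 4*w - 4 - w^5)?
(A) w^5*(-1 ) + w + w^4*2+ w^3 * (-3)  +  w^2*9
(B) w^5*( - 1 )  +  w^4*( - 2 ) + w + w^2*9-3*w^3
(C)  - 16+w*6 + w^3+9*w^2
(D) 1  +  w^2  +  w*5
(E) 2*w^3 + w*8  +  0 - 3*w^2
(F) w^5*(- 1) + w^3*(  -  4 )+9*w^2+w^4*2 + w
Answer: A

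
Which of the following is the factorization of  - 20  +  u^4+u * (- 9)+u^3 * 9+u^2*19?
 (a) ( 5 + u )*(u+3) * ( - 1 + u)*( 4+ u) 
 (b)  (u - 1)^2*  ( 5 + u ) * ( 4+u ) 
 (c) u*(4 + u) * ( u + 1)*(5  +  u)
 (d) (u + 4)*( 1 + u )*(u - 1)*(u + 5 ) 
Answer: d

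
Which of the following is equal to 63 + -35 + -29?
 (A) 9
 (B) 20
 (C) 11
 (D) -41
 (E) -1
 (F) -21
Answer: E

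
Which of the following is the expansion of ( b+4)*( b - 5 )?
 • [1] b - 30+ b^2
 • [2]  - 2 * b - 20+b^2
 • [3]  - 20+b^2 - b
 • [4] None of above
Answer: 3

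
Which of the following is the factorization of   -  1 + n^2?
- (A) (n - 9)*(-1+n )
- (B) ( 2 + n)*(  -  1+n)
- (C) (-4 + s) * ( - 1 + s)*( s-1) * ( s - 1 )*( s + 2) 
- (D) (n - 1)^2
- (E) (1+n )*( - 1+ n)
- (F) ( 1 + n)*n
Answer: E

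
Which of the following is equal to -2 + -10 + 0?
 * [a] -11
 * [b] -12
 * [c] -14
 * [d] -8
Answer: b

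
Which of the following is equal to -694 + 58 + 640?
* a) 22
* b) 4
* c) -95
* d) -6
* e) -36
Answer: b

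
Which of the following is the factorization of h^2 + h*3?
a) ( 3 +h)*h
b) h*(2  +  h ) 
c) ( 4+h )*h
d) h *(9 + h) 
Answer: a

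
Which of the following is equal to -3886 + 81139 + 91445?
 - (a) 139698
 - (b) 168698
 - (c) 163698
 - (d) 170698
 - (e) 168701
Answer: b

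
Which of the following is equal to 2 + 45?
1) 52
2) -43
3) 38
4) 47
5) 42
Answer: 4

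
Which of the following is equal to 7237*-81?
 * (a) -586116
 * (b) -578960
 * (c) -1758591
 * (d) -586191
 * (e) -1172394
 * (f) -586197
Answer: f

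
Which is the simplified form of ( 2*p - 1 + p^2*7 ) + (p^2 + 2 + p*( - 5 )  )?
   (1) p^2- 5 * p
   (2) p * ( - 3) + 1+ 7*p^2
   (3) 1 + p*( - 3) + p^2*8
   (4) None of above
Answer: 3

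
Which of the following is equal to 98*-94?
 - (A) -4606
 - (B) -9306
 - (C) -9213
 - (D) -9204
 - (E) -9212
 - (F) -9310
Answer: E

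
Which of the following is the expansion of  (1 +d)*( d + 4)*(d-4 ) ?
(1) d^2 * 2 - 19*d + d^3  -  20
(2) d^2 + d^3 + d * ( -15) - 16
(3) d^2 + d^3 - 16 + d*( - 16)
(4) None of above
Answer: 3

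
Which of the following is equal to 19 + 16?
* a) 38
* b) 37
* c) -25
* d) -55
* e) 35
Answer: e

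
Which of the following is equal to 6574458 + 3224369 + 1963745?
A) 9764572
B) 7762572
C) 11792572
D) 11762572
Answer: D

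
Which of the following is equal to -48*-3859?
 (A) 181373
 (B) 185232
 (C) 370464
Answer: B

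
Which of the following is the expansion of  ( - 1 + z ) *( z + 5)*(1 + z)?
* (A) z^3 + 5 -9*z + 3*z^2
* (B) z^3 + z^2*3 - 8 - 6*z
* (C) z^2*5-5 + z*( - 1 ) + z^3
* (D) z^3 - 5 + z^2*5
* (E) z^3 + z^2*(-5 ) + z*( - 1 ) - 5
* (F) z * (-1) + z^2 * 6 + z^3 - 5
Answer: C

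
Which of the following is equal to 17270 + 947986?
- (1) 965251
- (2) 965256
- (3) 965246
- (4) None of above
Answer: 2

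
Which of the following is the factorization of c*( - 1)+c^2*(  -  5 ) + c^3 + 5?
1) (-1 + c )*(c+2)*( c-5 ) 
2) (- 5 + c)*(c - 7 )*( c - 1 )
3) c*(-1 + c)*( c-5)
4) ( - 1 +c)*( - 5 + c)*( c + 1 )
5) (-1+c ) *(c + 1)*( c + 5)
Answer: 4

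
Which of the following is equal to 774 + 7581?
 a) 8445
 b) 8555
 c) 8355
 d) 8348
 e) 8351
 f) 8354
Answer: c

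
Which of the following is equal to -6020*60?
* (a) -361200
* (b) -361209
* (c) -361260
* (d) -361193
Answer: a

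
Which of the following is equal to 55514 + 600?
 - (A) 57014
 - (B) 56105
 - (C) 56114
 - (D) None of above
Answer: C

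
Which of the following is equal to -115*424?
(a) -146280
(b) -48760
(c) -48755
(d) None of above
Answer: b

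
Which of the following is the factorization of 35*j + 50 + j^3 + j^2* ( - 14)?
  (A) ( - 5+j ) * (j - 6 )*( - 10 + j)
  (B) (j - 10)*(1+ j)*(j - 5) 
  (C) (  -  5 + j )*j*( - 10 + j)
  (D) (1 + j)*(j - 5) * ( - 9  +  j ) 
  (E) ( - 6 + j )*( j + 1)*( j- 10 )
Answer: B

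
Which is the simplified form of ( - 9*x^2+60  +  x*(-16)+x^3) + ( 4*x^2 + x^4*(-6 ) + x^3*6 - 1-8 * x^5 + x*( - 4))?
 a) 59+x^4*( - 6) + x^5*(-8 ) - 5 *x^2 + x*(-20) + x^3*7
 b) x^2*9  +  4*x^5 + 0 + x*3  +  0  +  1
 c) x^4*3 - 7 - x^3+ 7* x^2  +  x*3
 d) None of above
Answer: a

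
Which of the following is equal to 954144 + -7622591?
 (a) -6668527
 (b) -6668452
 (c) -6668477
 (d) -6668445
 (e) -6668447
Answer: e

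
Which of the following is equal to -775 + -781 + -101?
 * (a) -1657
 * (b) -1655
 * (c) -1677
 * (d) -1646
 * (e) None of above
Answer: a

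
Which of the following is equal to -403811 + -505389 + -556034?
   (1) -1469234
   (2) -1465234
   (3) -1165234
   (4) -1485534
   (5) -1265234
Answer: 2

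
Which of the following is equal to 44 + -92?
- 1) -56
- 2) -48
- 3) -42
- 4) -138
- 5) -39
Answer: 2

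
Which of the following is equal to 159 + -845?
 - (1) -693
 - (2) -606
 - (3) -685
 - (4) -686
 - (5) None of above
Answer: 4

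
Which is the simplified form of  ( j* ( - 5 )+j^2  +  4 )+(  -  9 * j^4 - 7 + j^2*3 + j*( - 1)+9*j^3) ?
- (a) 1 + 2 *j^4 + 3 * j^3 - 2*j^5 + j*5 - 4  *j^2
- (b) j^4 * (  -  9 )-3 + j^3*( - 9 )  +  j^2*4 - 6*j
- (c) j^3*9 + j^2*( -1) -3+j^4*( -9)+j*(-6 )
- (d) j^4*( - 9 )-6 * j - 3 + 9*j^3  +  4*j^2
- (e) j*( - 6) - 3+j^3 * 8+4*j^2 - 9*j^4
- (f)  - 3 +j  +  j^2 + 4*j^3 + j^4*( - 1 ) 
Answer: d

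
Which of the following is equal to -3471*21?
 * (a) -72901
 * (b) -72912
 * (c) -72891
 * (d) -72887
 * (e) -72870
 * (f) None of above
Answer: c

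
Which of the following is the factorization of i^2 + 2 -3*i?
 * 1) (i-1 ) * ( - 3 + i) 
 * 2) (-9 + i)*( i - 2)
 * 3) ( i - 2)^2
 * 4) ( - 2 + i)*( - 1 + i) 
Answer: 4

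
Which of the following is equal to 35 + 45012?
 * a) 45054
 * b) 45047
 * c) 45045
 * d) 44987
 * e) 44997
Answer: b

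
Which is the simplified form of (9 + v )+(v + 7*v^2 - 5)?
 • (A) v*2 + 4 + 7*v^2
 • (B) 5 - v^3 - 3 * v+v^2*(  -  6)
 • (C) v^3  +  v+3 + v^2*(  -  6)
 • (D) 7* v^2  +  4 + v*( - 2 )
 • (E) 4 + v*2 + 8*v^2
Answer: A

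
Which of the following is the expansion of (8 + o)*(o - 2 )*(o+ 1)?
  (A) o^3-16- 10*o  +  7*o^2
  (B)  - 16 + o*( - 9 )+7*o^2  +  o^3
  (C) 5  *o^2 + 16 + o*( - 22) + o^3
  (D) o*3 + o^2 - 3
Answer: A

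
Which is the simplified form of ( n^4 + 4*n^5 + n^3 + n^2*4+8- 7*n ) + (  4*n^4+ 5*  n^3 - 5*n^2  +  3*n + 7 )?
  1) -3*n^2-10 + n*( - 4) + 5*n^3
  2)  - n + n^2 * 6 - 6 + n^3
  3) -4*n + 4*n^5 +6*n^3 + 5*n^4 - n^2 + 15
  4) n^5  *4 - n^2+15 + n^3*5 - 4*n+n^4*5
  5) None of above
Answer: 3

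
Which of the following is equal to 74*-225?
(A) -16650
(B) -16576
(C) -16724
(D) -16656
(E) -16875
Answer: A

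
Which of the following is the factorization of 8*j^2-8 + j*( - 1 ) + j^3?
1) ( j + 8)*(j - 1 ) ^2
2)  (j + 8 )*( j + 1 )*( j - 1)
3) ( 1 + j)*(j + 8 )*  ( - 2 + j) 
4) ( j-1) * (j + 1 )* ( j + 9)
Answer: 2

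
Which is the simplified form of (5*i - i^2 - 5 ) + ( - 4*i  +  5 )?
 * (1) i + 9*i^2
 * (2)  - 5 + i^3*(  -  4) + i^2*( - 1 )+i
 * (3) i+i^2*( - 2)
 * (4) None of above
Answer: 4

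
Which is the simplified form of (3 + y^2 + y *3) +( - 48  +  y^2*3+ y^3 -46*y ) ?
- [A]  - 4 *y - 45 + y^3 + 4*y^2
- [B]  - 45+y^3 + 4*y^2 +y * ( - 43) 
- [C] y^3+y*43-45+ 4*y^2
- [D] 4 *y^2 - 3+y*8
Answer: B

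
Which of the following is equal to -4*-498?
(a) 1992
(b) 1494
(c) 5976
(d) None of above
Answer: a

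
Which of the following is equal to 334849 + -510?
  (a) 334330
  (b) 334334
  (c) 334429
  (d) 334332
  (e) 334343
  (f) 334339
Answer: f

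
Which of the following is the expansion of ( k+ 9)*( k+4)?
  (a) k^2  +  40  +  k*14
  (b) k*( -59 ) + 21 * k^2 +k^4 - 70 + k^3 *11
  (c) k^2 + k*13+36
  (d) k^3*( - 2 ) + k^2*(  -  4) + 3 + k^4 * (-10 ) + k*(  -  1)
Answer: c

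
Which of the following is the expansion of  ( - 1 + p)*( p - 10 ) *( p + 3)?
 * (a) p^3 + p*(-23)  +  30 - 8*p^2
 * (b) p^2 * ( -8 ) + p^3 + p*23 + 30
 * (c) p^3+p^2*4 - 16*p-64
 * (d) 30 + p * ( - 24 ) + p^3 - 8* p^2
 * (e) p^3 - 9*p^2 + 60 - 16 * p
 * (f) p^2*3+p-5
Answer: a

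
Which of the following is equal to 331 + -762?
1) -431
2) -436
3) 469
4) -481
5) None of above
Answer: 1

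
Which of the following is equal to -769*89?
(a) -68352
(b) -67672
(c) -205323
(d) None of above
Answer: d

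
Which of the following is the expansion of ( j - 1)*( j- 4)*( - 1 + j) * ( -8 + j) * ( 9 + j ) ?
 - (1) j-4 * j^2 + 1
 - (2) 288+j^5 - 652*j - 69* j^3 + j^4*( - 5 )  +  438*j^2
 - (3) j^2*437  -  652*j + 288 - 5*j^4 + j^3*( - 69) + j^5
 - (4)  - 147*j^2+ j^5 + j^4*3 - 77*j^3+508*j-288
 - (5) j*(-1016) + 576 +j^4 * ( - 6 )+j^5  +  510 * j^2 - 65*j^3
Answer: 3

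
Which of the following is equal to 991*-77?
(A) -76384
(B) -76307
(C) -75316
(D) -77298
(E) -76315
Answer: B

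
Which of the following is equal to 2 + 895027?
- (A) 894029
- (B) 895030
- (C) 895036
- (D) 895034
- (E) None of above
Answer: E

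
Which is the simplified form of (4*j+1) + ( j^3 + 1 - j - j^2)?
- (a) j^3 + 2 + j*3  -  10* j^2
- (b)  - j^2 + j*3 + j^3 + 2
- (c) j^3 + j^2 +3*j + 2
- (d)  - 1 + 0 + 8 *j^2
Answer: b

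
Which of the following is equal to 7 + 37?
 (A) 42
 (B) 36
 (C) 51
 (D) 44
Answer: D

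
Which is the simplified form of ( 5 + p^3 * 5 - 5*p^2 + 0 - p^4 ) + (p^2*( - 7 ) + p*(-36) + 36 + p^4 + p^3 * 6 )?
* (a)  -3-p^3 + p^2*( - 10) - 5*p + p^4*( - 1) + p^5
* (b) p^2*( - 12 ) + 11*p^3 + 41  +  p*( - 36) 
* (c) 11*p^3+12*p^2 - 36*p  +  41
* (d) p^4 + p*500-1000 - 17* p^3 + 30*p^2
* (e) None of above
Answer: b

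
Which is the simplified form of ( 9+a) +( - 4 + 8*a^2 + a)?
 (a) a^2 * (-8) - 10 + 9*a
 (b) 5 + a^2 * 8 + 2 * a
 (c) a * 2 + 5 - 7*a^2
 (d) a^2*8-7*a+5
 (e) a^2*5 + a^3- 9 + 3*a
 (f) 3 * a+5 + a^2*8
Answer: b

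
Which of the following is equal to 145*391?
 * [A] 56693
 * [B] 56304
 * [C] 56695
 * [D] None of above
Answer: C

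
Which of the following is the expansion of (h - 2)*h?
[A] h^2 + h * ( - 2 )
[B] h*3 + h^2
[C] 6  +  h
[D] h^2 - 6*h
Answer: A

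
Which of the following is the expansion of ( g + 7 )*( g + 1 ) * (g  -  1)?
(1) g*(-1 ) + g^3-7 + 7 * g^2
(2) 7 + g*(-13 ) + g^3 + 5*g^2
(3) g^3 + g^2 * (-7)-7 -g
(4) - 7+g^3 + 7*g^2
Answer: 1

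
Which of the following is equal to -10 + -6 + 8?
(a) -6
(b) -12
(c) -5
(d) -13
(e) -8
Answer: e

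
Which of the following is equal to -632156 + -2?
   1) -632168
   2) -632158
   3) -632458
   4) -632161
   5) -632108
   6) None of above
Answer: 2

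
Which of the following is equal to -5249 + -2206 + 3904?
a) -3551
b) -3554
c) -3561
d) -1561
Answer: a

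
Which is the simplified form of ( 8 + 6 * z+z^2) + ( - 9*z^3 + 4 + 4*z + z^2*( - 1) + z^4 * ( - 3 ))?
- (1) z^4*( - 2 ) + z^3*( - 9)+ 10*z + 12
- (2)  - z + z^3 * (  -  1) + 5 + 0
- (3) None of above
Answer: 3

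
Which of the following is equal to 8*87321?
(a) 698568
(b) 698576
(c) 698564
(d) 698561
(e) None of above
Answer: a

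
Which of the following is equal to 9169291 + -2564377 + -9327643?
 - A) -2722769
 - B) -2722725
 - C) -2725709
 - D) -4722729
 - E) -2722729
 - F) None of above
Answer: E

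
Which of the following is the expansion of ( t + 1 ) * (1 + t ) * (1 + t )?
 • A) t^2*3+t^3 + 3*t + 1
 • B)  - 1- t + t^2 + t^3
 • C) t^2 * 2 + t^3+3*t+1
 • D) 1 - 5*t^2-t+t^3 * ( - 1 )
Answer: A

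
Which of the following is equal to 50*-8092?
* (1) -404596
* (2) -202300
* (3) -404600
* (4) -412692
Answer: 3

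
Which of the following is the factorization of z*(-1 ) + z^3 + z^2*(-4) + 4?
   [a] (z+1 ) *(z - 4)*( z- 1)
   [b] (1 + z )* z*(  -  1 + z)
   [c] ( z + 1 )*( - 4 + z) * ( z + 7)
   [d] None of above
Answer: a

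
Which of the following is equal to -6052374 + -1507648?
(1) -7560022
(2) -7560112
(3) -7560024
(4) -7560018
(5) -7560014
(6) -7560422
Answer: 1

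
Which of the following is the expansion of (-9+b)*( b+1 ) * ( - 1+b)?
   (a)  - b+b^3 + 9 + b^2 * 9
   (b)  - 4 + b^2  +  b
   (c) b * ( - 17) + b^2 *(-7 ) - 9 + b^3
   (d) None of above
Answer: d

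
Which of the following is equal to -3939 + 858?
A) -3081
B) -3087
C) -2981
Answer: A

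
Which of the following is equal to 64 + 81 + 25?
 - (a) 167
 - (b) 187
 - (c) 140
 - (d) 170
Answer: d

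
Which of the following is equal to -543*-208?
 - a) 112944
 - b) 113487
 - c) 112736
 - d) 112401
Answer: a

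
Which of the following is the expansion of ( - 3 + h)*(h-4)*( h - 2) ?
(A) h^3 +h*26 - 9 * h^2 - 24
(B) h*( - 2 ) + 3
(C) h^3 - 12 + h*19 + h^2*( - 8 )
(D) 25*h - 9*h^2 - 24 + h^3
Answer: A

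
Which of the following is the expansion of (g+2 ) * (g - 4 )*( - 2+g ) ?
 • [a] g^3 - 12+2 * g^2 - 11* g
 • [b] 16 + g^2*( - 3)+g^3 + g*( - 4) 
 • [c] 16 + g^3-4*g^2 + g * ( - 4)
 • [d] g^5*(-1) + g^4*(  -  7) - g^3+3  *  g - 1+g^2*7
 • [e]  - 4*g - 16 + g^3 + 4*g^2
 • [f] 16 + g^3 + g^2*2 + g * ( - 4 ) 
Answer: c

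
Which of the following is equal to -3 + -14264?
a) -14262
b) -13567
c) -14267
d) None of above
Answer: c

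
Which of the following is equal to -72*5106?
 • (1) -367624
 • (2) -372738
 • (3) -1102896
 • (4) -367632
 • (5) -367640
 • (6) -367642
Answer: 4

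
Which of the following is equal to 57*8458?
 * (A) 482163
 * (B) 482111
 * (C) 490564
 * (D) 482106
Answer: D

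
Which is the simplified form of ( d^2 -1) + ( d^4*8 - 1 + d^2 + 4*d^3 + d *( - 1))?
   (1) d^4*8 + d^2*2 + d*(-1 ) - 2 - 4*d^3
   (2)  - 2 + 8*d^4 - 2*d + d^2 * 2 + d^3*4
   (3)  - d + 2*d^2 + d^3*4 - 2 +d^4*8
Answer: 3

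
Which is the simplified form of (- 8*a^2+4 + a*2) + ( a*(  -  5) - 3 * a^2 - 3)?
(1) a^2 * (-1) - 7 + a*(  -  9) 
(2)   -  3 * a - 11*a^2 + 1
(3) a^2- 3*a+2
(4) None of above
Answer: 2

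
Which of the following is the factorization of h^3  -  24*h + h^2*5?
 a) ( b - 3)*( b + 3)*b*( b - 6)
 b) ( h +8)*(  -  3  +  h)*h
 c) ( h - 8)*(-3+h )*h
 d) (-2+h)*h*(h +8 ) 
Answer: b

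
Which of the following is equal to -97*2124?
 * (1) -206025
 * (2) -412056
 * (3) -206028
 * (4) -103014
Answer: 3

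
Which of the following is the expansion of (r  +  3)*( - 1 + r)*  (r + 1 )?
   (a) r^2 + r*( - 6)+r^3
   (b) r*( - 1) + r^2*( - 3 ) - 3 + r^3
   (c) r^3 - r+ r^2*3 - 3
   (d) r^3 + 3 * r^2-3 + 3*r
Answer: c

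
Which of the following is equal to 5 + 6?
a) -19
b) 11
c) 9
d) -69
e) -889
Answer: b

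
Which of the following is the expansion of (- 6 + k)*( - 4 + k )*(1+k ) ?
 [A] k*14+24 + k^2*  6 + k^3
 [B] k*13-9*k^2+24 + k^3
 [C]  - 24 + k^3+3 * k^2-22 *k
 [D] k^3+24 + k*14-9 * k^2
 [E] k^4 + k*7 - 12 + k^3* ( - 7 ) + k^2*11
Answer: D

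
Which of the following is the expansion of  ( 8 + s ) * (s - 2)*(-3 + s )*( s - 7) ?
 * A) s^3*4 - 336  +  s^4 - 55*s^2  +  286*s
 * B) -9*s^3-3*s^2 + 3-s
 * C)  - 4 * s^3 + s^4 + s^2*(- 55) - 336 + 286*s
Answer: C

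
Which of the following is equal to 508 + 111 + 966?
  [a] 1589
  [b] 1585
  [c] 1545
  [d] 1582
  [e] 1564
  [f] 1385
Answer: b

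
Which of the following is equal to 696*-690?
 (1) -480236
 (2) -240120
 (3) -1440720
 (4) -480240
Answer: 4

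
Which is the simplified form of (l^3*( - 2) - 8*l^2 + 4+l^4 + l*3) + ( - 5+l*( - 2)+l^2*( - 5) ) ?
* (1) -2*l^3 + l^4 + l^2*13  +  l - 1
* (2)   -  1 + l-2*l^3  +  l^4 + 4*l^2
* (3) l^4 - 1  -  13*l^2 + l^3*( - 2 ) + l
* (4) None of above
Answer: 3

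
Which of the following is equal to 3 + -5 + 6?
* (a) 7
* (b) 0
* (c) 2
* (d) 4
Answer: d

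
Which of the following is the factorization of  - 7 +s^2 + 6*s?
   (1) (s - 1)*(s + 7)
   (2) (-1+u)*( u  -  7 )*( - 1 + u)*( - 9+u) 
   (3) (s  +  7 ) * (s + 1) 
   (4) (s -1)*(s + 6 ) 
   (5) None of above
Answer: 1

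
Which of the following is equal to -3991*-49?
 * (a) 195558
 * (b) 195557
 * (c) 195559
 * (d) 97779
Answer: c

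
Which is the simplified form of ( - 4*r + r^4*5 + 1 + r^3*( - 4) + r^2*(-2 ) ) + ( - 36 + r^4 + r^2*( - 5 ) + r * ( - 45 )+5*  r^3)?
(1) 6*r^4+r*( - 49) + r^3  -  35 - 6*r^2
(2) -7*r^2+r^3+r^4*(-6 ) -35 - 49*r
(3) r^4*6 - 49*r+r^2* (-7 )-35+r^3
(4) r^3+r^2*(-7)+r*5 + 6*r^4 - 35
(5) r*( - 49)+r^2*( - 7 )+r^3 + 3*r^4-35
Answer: 3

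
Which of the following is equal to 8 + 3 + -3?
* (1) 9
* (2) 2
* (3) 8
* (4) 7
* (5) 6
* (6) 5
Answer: 3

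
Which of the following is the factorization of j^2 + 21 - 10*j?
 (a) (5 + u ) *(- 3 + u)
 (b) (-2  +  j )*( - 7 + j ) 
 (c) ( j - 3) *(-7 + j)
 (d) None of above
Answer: c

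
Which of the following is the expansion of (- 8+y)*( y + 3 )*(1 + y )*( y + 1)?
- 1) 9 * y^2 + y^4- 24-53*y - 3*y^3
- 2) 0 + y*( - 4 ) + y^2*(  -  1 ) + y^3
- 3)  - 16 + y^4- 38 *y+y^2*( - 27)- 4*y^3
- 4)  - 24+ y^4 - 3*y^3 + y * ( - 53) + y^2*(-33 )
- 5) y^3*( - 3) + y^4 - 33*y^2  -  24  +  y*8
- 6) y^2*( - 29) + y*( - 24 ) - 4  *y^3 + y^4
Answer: 4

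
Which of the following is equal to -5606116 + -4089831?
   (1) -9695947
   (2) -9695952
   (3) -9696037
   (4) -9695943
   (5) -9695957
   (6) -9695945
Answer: 1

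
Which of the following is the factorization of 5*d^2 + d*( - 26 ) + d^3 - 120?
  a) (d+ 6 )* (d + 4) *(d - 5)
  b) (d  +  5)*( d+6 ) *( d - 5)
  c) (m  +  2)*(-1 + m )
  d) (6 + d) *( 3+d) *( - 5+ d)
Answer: a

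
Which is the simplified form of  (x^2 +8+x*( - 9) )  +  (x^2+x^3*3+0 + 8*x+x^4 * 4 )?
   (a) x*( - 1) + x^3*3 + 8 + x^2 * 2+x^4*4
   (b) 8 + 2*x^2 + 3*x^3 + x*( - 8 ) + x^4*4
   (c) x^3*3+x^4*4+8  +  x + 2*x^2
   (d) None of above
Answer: a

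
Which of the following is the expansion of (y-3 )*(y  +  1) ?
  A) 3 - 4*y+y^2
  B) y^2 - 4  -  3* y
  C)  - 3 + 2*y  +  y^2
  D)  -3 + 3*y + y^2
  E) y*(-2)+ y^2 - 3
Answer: E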